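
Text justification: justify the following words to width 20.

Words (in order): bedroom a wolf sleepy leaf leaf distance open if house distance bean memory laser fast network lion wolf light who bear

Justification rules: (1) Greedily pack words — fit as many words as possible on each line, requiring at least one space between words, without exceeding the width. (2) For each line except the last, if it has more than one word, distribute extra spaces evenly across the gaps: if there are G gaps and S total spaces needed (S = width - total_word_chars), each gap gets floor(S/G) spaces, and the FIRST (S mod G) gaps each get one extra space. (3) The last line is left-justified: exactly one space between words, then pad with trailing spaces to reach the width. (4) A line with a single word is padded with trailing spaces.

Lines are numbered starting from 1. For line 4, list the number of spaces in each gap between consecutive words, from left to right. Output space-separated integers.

Line 1: ['bedroom', 'a', 'wolf'] (min_width=14, slack=6)
Line 2: ['sleepy', 'leaf', 'leaf'] (min_width=16, slack=4)
Line 3: ['distance', 'open', 'if'] (min_width=16, slack=4)
Line 4: ['house', 'distance', 'bean'] (min_width=19, slack=1)
Line 5: ['memory', 'laser', 'fast'] (min_width=17, slack=3)
Line 6: ['network', 'lion', 'wolf'] (min_width=17, slack=3)
Line 7: ['light', 'who', 'bear'] (min_width=14, slack=6)

Answer: 2 1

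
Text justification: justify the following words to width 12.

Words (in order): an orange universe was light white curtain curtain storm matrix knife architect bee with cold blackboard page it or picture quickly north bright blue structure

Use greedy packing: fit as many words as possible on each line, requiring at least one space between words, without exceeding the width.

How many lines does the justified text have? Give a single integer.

Line 1: ['an', 'orange'] (min_width=9, slack=3)
Line 2: ['universe', 'was'] (min_width=12, slack=0)
Line 3: ['light', 'white'] (min_width=11, slack=1)
Line 4: ['curtain'] (min_width=7, slack=5)
Line 5: ['curtain'] (min_width=7, slack=5)
Line 6: ['storm', 'matrix'] (min_width=12, slack=0)
Line 7: ['knife'] (min_width=5, slack=7)
Line 8: ['architect'] (min_width=9, slack=3)
Line 9: ['bee', 'with'] (min_width=8, slack=4)
Line 10: ['cold'] (min_width=4, slack=8)
Line 11: ['blackboard'] (min_width=10, slack=2)
Line 12: ['page', 'it', 'or'] (min_width=10, slack=2)
Line 13: ['picture'] (min_width=7, slack=5)
Line 14: ['quickly'] (min_width=7, slack=5)
Line 15: ['north', 'bright'] (min_width=12, slack=0)
Line 16: ['blue'] (min_width=4, slack=8)
Line 17: ['structure'] (min_width=9, slack=3)
Total lines: 17

Answer: 17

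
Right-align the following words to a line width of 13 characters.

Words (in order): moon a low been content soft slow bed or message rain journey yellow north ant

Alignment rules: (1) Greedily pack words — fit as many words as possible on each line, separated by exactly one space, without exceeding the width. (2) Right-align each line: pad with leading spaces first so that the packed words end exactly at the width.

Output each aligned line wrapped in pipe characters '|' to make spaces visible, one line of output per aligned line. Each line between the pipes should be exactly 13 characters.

Answer: |   moon a low|
| been content|
|soft slow bed|
|   or message|
| rain journey|
| yellow north|
|          ant|

Derivation:
Line 1: ['moon', 'a', 'low'] (min_width=10, slack=3)
Line 2: ['been', 'content'] (min_width=12, slack=1)
Line 3: ['soft', 'slow', 'bed'] (min_width=13, slack=0)
Line 4: ['or', 'message'] (min_width=10, slack=3)
Line 5: ['rain', 'journey'] (min_width=12, slack=1)
Line 6: ['yellow', 'north'] (min_width=12, slack=1)
Line 7: ['ant'] (min_width=3, slack=10)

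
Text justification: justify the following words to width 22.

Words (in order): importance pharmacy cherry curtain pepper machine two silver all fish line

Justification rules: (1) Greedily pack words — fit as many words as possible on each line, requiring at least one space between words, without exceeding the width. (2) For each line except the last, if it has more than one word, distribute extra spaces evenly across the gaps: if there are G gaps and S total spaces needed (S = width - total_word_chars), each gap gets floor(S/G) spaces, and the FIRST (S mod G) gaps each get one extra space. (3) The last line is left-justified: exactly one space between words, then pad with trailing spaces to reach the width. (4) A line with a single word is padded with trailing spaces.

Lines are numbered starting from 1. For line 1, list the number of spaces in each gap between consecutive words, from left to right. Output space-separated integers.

Line 1: ['importance', 'pharmacy'] (min_width=19, slack=3)
Line 2: ['cherry', 'curtain', 'pepper'] (min_width=21, slack=1)
Line 3: ['machine', 'two', 'silver', 'all'] (min_width=22, slack=0)
Line 4: ['fish', 'line'] (min_width=9, slack=13)

Answer: 4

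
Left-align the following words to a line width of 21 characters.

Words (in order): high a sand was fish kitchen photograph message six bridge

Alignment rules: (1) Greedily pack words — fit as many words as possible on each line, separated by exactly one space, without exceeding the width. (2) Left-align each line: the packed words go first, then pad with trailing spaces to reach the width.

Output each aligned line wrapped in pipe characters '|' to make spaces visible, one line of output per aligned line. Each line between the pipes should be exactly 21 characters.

Line 1: ['high', 'a', 'sand', 'was', 'fish'] (min_width=20, slack=1)
Line 2: ['kitchen', 'photograph'] (min_width=18, slack=3)
Line 3: ['message', 'six', 'bridge'] (min_width=18, slack=3)

Answer: |high a sand was fish |
|kitchen photograph   |
|message six bridge   |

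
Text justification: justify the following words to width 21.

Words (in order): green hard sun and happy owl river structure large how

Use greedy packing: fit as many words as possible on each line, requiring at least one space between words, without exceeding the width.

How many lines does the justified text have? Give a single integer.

Line 1: ['green', 'hard', 'sun', 'and'] (min_width=18, slack=3)
Line 2: ['happy', 'owl', 'river'] (min_width=15, slack=6)
Line 3: ['structure', 'large', 'how'] (min_width=19, slack=2)
Total lines: 3

Answer: 3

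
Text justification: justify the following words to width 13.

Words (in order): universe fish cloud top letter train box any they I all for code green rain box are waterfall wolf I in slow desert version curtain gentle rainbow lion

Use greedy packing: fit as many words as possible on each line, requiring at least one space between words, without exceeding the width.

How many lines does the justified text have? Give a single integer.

Line 1: ['universe', 'fish'] (min_width=13, slack=0)
Line 2: ['cloud', 'top'] (min_width=9, slack=4)
Line 3: ['letter', 'train'] (min_width=12, slack=1)
Line 4: ['box', 'any', 'they'] (min_width=12, slack=1)
Line 5: ['I', 'all', 'for'] (min_width=9, slack=4)
Line 6: ['code', 'green'] (min_width=10, slack=3)
Line 7: ['rain', 'box', 'are'] (min_width=12, slack=1)
Line 8: ['waterfall'] (min_width=9, slack=4)
Line 9: ['wolf', 'I', 'in'] (min_width=9, slack=4)
Line 10: ['slow', 'desert'] (min_width=11, slack=2)
Line 11: ['version'] (min_width=7, slack=6)
Line 12: ['curtain'] (min_width=7, slack=6)
Line 13: ['gentle'] (min_width=6, slack=7)
Line 14: ['rainbow', 'lion'] (min_width=12, slack=1)
Total lines: 14

Answer: 14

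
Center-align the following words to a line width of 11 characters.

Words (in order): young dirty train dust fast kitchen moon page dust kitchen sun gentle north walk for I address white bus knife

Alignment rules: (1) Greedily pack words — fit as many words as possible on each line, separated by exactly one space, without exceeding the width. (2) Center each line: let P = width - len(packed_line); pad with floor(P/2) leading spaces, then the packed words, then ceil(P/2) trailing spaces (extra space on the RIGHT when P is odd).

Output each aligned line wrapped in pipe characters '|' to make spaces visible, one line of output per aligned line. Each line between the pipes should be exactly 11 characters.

Answer: |young dirty|
|train dust |
|   fast    |
|  kitchen  |
| moon page |
|   dust    |
|kitchen sun|
|  gentle   |
|north walk |
|   for I   |
|  address  |
| white bus |
|   knife   |

Derivation:
Line 1: ['young', 'dirty'] (min_width=11, slack=0)
Line 2: ['train', 'dust'] (min_width=10, slack=1)
Line 3: ['fast'] (min_width=4, slack=7)
Line 4: ['kitchen'] (min_width=7, slack=4)
Line 5: ['moon', 'page'] (min_width=9, slack=2)
Line 6: ['dust'] (min_width=4, slack=7)
Line 7: ['kitchen', 'sun'] (min_width=11, slack=0)
Line 8: ['gentle'] (min_width=6, slack=5)
Line 9: ['north', 'walk'] (min_width=10, slack=1)
Line 10: ['for', 'I'] (min_width=5, slack=6)
Line 11: ['address'] (min_width=7, slack=4)
Line 12: ['white', 'bus'] (min_width=9, slack=2)
Line 13: ['knife'] (min_width=5, slack=6)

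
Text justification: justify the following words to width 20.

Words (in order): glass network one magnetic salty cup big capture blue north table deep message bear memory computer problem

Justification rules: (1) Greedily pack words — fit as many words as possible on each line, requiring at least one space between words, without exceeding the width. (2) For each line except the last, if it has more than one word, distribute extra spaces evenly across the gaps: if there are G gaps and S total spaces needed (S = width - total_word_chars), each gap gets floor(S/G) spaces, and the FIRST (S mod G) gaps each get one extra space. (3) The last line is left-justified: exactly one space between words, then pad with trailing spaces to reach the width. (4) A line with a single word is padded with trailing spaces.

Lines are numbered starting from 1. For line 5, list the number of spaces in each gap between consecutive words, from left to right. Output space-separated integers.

Answer: 2 1

Derivation:
Line 1: ['glass', 'network', 'one'] (min_width=17, slack=3)
Line 2: ['magnetic', 'salty', 'cup'] (min_width=18, slack=2)
Line 3: ['big', 'capture', 'blue'] (min_width=16, slack=4)
Line 4: ['north', 'table', 'deep'] (min_width=16, slack=4)
Line 5: ['message', 'bear', 'memory'] (min_width=19, slack=1)
Line 6: ['computer', 'problem'] (min_width=16, slack=4)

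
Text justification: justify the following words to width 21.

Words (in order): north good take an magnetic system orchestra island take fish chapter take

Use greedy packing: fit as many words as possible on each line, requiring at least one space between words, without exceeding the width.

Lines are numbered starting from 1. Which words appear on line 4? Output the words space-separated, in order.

Line 1: ['north', 'good', 'take', 'an'] (min_width=18, slack=3)
Line 2: ['magnetic', 'system'] (min_width=15, slack=6)
Line 3: ['orchestra', 'island', 'take'] (min_width=21, slack=0)
Line 4: ['fish', 'chapter', 'take'] (min_width=17, slack=4)

Answer: fish chapter take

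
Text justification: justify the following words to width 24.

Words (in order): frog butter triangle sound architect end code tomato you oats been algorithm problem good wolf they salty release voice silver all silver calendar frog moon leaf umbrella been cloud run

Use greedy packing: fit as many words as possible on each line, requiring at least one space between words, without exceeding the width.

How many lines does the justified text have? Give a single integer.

Line 1: ['frog', 'butter', 'triangle'] (min_width=20, slack=4)
Line 2: ['sound', 'architect', 'end', 'code'] (min_width=24, slack=0)
Line 3: ['tomato', 'you', 'oats', 'been'] (min_width=20, slack=4)
Line 4: ['algorithm', 'problem', 'good'] (min_width=22, slack=2)
Line 5: ['wolf', 'they', 'salty', 'release'] (min_width=23, slack=1)
Line 6: ['voice', 'silver', 'all', 'silver'] (min_width=23, slack=1)
Line 7: ['calendar', 'frog', 'moon', 'leaf'] (min_width=23, slack=1)
Line 8: ['umbrella', 'been', 'cloud', 'run'] (min_width=23, slack=1)
Total lines: 8

Answer: 8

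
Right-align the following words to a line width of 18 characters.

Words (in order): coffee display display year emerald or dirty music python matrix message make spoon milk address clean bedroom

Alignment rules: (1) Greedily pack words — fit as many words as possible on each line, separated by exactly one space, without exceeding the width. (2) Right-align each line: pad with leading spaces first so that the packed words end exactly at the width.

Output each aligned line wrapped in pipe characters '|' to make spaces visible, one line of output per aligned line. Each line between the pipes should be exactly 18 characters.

Answer: |    coffee display|
|      display year|
|  emerald or dirty|
|      music python|
|    matrix message|
|   make spoon milk|
|     address clean|
|           bedroom|

Derivation:
Line 1: ['coffee', 'display'] (min_width=14, slack=4)
Line 2: ['display', 'year'] (min_width=12, slack=6)
Line 3: ['emerald', 'or', 'dirty'] (min_width=16, slack=2)
Line 4: ['music', 'python'] (min_width=12, slack=6)
Line 5: ['matrix', 'message'] (min_width=14, slack=4)
Line 6: ['make', 'spoon', 'milk'] (min_width=15, slack=3)
Line 7: ['address', 'clean'] (min_width=13, slack=5)
Line 8: ['bedroom'] (min_width=7, slack=11)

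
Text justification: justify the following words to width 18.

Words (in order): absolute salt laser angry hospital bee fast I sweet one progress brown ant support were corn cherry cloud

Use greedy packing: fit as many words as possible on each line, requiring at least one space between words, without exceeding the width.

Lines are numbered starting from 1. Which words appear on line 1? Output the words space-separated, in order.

Answer: absolute salt

Derivation:
Line 1: ['absolute', 'salt'] (min_width=13, slack=5)
Line 2: ['laser', 'angry'] (min_width=11, slack=7)
Line 3: ['hospital', 'bee', 'fast'] (min_width=17, slack=1)
Line 4: ['I', 'sweet', 'one'] (min_width=11, slack=7)
Line 5: ['progress', 'brown', 'ant'] (min_width=18, slack=0)
Line 6: ['support', 'were', 'corn'] (min_width=17, slack=1)
Line 7: ['cherry', 'cloud'] (min_width=12, slack=6)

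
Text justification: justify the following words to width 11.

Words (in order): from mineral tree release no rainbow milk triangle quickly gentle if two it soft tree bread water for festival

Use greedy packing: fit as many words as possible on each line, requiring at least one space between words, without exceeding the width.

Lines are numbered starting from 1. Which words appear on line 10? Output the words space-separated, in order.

Line 1: ['from'] (min_width=4, slack=7)
Line 2: ['mineral'] (min_width=7, slack=4)
Line 3: ['tree'] (min_width=4, slack=7)
Line 4: ['release', 'no'] (min_width=10, slack=1)
Line 5: ['rainbow'] (min_width=7, slack=4)
Line 6: ['milk'] (min_width=4, slack=7)
Line 7: ['triangle'] (min_width=8, slack=3)
Line 8: ['quickly'] (min_width=7, slack=4)
Line 9: ['gentle', 'if'] (min_width=9, slack=2)
Line 10: ['two', 'it', 'soft'] (min_width=11, slack=0)
Line 11: ['tree', 'bread'] (min_width=10, slack=1)
Line 12: ['water', 'for'] (min_width=9, slack=2)
Line 13: ['festival'] (min_width=8, slack=3)

Answer: two it soft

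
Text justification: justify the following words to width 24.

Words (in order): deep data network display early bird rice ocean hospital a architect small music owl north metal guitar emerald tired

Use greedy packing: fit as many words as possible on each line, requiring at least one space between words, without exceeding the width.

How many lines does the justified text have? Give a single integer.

Answer: 6

Derivation:
Line 1: ['deep', 'data', 'network'] (min_width=17, slack=7)
Line 2: ['display', 'early', 'bird', 'rice'] (min_width=23, slack=1)
Line 3: ['ocean', 'hospital', 'a'] (min_width=16, slack=8)
Line 4: ['architect', 'small', 'music'] (min_width=21, slack=3)
Line 5: ['owl', 'north', 'metal', 'guitar'] (min_width=22, slack=2)
Line 6: ['emerald', 'tired'] (min_width=13, slack=11)
Total lines: 6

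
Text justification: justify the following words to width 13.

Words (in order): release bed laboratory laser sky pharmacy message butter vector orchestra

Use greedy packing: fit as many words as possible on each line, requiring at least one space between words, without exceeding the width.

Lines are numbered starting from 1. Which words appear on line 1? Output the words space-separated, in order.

Line 1: ['release', 'bed'] (min_width=11, slack=2)
Line 2: ['laboratory'] (min_width=10, slack=3)
Line 3: ['laser', 'sky'] (min_width=9, slack=4)
Line 4: ['pharmacy'] (min_width=8, slack=5)
Line 5: ['message'] (min_width=7, slack=6)
Line 6: ['butter', 'vector'] (min_width=13, slack=0)
Line 7: ['orchestra'] (min_width=9, slack=4)

Answer: release bed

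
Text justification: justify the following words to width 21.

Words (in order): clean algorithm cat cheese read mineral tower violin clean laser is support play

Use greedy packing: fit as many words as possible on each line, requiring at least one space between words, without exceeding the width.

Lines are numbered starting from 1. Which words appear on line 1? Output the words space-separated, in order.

Line 1: ['clean', 'algorithm', 'cat'] (min_width=19, slack=2)
Line 2: ['cheese', 'read', 'mineral'] (min_width=19, slack=2)
Line 3: ['tower', 'violin', 'clean'] (min_width=18, slack=3)
Line 4: ['laser', 'is', 'support', 'play'] (min_width=21, slack=0)

Answer: clean algorithm cat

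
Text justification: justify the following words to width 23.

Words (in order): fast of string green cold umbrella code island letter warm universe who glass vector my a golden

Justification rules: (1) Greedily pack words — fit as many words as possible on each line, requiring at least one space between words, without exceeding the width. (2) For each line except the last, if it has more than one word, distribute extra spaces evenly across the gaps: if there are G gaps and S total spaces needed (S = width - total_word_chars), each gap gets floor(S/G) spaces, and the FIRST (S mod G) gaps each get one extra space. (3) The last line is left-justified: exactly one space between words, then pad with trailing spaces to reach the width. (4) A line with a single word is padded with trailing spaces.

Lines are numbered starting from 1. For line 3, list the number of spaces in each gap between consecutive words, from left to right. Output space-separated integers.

Line 1: ['fast', 'of', 'string', 'green'] (min_width=20, slack=3)
Line 2: ['cold', 'umbrella', 'code'] (min_width=18, slack=5)
Line 3: ['island', 'letter', 'warm'] (min_width=18, slack=5)
Line 4: ['universe', 'who', 'glass'] (min_width=18, slack=5)
Line 5: ['vector', 'my', 'a', 'golden'] (min_width=18, slack=5)

Answer: 4 3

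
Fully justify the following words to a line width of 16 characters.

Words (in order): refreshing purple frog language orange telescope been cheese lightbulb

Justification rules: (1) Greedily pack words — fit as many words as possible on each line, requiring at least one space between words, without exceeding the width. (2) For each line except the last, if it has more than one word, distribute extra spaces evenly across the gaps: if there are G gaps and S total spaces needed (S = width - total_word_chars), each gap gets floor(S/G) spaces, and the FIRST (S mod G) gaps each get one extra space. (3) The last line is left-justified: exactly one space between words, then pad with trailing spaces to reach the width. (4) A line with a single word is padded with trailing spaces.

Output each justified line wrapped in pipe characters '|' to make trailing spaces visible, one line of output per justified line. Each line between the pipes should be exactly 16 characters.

Answer: |refreshing      |
|purple      frog|
|language  orange|
|telescope   been|
|cheese lightbulb|

Derivation:
Line 1: ['refreshing'] (min_width=10, slack=6)
Line 2: ['purple', 'frog'] (min_width=11, slack=5)
Line 3: ['language', 'orange'] (min_width=15, slack=1)
Line 4: ['telescope', 'been'] (min_width=14, slack=2)
Line 5: ['cheese', 'lightbulb'] (min_width=16, slack=0)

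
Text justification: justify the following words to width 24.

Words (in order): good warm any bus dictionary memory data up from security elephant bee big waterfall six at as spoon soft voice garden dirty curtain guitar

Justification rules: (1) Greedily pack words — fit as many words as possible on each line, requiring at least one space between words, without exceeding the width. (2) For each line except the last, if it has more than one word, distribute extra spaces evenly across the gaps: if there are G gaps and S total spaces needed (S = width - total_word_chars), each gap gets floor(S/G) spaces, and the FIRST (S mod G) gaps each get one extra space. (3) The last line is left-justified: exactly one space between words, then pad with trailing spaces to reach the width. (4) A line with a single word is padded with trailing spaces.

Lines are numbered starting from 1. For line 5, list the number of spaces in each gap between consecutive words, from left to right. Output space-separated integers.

Line 1: ['good', 'warm', 'any', 'bus'] (min_width=17, slack=7)
Line 2: ['dictionary', 'memory', 'data'] (min_width=22, slack=2)
Line 3: ['up', 'from', 'security'] (min_width=16, slack=8)
Line 4: ['elephant', 'bee', 'big'] (min_width=16, slack=8)
Line 5: ['waterfall', 'six', 'at', 'as'] (min_width=19, slack=5)
Line 6: ['spoon', 'soft', 'voice', 'garden'] (min_width=23, slack=1)
Line 7: ['dirty', 'curtain', 'guitar'] (min_width=20, slack=4)

Answer: 3 3 2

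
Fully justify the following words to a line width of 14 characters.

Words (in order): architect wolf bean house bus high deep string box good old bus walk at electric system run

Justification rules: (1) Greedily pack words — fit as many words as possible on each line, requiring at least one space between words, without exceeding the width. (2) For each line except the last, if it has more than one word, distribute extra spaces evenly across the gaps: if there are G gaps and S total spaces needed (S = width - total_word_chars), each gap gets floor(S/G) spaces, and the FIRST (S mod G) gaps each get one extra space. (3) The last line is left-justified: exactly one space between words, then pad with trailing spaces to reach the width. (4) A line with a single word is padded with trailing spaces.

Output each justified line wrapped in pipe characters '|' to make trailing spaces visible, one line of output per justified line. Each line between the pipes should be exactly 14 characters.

Line 1: ['architect', 'wolf'] (min_width=14, slack=0)
Line 2: ['bean', 'house', 'bus'] (min_width=14, slack=0)
Line 3: ['high', 'deep'] (min_width=9, slack=5)
Line 4: ['string', 'box'] (min_width=10, slack=4)
Line 5: ['good', 'old', 'bus'] (min_width=12, slack=2)
Line 6: ['walk', 'at'] (min_width=7, slack=7)
Line 7: ['electric'] (min_width=8, slack=6)
Line 8: ['system', 'run'] (min_width=10, slack=4)

Answer: |architect wolf|
|bean house bus|
|high      deep|
|string     box|
|good  old  bus|
|walk        at|
|electric      |
|system run    |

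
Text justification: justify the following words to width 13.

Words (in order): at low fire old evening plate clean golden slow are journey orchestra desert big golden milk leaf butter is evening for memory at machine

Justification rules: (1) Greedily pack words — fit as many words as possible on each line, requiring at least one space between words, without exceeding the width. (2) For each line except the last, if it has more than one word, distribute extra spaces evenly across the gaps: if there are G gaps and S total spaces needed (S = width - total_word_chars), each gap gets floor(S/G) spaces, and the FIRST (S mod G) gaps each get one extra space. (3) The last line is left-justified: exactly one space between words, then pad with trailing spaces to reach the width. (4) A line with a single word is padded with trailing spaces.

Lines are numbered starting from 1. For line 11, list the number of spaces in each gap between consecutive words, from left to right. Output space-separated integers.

Answer: 1 1

Derivation:
Line 1: ['at', 'low', 'fire'] (min_width=11, slack=2)
Line 2: ['old', 'evening'] (min_width=11, slack=2)
Line 3: ['plate', 'clean'] (min_width=11, slack=2)
Line 4: ['golden', 'slow'] (min_width=11, slack=2)
Line 5: ['are', 'journey'] (min_width=11, slack=2)
Line 6: ['orchestra'] (min_width=9, slack=4)
Line 7: ['desert', 'big'] (min_width=10, slack=3)
Line 8: ['golden', 'milk'] (min_width=11, slack=2)
Line 9: ['leaf', 'butter'] (min_width=11, slack=2)
Line 10: ['is', 'evening'] (min_width=10, slack=3)
Line 11: ['for', 'memory', 'at'] (min_width=13, slack=0)
Line 12: ['machine'] (min_width=7, slack=6)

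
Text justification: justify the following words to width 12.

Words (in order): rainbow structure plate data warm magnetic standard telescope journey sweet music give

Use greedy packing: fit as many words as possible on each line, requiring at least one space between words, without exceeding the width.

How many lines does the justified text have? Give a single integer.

Answer: 10

Derivation:
Line 1: ['rainbow'] (min_width=7, slack=5)
Line 2: ['structure'] (min_width=9, slack=3)
Line 3: ['plate', 'data'] (min_width=10, slack=2)
Line 4: ['warm'] (min_width=4, slack=8)
Line 5: ['magnetic'] (min_width=8, slack=4)
Line 6: ['standard'] (min_width=8, slack=4)
Line 7: ['telescope'] (min_width=9, slack=3)
Line 8: ['journey'] (min_width=7, slack=5)
Line 9: ['sweet', 'music'] (min_width=11, slack=1)
Line 10: ['give'] (min_width=4, slack=8)
Total lines: 10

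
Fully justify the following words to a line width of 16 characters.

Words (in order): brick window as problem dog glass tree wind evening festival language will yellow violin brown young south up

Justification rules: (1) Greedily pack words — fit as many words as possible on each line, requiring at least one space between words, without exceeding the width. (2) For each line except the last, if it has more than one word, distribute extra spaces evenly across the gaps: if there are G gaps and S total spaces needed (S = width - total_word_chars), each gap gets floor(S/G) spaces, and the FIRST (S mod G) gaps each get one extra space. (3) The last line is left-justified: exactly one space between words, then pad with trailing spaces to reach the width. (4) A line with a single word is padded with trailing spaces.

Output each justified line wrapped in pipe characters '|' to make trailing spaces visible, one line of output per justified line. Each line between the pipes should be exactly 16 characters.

Answer: |brick  window as|
|problem      dog|
|glass  tree wind|
|evening festival|
|language    will|
|yellow    violin|
|brown      young|
|south up        |

Derivation:
Line 1: ['brick', 'window', 'as'] (min_width=15, slack=1)
Line 2: ['problem', 'dog'] (min_width=11, slack=5)
Line 3: ['glass', 'tree', 'wind'] (min_width=15, slack=1)
Line 4: ['evening', 'festival'] (min_width=16, slack=0)
Line 5: ['language', 'will'] (min_width=13, slack=3)
Line 6: ['yellow', 'violin'] (min_width=13, slack=3)
Line 7: ['brown', 'young'] (min_width=11, slack=5)
Line 8: ['south', 'up'] (min_width=8, slack=8)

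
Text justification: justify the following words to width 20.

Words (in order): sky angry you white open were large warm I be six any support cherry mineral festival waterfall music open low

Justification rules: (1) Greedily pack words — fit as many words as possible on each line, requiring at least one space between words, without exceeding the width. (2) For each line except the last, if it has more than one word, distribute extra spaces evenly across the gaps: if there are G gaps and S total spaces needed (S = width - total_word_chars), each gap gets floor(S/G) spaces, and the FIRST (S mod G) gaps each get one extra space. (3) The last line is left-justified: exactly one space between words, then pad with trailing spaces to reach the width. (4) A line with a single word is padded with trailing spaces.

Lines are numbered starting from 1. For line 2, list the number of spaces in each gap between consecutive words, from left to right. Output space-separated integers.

Line 1: ['sky', 'angry', 'you', 'white'] (min_width=19, slack=1)
Line 2: ['open', 'were', 'large', 'warm'] (min_width=20, slack=0)
Line 3: ['I', 'be', 'six', 'any', 'support'] (min_width=20, slack=0)
Line 4: ['cherry', 'mineral'] (min_width=14, slack=6)
Line 5: ['festival', 'waterfall'] (min_width=18, slack=2)
Line 6: ['music', 'open', 'low'] (min_width=14, slack=6)

Answer: 1 1 1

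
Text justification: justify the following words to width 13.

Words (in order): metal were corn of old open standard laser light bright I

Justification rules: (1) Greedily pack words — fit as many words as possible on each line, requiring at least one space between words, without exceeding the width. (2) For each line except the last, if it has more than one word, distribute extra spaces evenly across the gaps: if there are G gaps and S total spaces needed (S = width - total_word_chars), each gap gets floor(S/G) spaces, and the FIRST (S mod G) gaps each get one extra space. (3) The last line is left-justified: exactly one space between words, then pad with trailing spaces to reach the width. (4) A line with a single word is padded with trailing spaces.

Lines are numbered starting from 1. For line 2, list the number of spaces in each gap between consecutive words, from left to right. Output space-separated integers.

Answer: 2 2

Derivation:
Line 1: ['metal', 'were'] (min_width=10, slack=3)
Line 2: ['corn', 'of', 'old'] (min_width=11, slack=2)
Line 3: ['open', 'standard'] (min_width=13, slack=0)
Line 4: ['laser', 'light'] (min_width=11, slack=2)
Line 5: ['bright', 'I'] (min_width=8, slack=5)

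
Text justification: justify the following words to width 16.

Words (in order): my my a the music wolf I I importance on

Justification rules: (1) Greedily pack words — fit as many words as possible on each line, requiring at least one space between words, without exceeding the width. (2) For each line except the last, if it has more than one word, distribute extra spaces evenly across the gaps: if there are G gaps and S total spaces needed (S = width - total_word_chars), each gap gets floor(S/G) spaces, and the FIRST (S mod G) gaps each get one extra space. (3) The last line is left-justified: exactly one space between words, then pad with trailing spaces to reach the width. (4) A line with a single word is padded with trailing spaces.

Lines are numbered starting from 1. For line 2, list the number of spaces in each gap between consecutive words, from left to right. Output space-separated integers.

Answer: 2 2 1

Derivation:
Line 1: ['my', 'my', 'a', 'the'] (min_width=11, slack=5)
Line 2: ['music', 'wolf', 'I', 'I'] (min_width=14, slack=2)
Line 3: ['importance', 'on'] (min_width=13, slack=3)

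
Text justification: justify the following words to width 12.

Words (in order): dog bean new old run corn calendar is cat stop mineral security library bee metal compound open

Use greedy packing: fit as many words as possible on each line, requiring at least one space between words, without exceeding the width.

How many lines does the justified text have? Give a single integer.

Answer: 10

Derivation:
Line 1: ['dog', 'bean', 'new'] (min_width=12, slack=0)
Line 2: ['old', 'run', 'corn'] (min_width=12, slack=0)
Line 3: ['calendar', 'is'] (min_width=11, slack=1)
Line 4: ['cat', 'stop'] (min_width=8, slack=4)
Line 5: ['mineral'] (min_width=7, slack=5)
Line 6: ['security'] (min_width=8, slack=4)
Line 7: ['library', 'bee'] (min_width=11, slack=1)
Line 8: ['metal'] (min_width=5, slack=7)
Line 9: ['compound'] (min_width=8, slack=4)
Line 10: ['open'] (min_width=4, slack=8)
Total lines: 10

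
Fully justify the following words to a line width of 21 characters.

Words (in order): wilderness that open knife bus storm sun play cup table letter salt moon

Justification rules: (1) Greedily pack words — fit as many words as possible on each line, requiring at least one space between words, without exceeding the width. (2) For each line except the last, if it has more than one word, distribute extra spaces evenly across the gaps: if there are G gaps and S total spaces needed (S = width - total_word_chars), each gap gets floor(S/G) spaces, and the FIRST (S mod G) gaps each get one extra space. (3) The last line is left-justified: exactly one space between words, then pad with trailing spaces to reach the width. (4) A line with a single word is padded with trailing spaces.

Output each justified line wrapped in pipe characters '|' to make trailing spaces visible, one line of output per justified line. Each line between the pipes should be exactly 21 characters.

Line 1: ['wilderness', 'that', 'open'] (min_width=20, slack=1)
Line 2: ['knife', 'bus', 'storm', 'sun'] (min_width=19, slack=2)
Line 3: ['play', 'cup', 'table', 'letter'] (min_width=21, slack=0)
Line 4: ['salt', 'moon'] (min_width=9, slack=12)

Answer: |wilderness  that open|
|knife  bus  storm sun|
|play cup table letter|
|salt moon            |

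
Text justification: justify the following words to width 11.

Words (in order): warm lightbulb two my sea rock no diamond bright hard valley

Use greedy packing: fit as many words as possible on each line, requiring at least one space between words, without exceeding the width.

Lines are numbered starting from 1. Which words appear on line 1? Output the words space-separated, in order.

Answer: warm

Derivation:
Line 1: ['warm'] (min_width=4, slack=7)
Line 2: ['lightbulb'] (min_width=9, slack=2)
Line 3: ['two', 'my', 'sea'] (min_width=10, slack=1)
Line 4: ['rock', 'no'] (min_width=7, slack=4)
Line 5: ['diamond'] (min_width=7, slack=4)
Line 6: ['bright', 'hard'] (min_width=11, slack=0)
Line 7: ['valley'] (min_width=6, slack=5)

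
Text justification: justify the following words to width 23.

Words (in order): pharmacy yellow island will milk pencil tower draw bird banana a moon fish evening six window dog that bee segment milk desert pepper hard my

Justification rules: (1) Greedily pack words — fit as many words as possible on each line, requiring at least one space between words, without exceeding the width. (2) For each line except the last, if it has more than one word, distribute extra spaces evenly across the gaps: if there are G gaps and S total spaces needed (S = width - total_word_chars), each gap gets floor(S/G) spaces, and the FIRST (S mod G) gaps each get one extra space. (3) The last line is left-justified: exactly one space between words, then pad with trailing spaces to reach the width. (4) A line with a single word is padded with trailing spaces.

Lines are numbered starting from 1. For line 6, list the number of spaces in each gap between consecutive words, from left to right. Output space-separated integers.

Answer: 1 1 1

Derivation:
Line 1: ['pharmacy', 'yellow', 'island'] (min_width=22, slack=1)
Line 2: ['will', 'milk', 'pencil', 'tower'] (min_width=22, slack=1)
Line 3: ['draw', 'bird', 'banana', 'a', 'moon'] (min_width=23, slack=0)
Line 4: ['fish', 'evening', 'six', 'window'] (min_width=23, slack=0)
Line 5: ['dog', 'that', 'bee', 'segment'] (min_width=20, slack=3)
Line 6: ['milk', 'desert', 'pepper', 'hard'] (min_width=23, slack=0)
Line 7: ['my'] (min_width=2, slack=21)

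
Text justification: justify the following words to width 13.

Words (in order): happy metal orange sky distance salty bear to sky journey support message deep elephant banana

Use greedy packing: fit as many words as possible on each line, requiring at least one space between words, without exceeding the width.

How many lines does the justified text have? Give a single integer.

Line 1: ['happy', 'metal'] (min_width=11, slack=2)
Line 2: ['orange', 'sky'] (min_width=10, slack=3)
Line 3: ['distance'] (min_width=8, slack=5)
Line 4: ['salty', 'bear', 'to'] (min_width=13, slack=0)
Line 5: ['sky', 'journey'] (min_width=11, slack=2)
Line 6: ['support'] (min_width=7, slack=6)
Line 7: ['message', 'deep'] (min_width=12, slack=1)
Line 8: ['elephant'] (min_width=8, slack=5)
Line 9: ['banana'] (min_width=6, slack=7)
Total lines: 9

Answer: 9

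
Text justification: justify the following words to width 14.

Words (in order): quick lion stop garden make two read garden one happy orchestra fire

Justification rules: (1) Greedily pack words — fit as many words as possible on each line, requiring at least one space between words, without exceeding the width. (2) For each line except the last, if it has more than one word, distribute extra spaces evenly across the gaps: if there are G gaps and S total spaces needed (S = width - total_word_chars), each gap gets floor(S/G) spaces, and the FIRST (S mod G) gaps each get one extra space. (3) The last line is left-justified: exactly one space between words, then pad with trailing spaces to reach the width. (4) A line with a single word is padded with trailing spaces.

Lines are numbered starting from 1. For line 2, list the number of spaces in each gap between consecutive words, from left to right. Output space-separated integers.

Line 1: ['quick', 'lion'] (min_width=10, slack=4)
Line 2: ['stop', 'garden'] (min_width=11, slack=3)
Line 3: ['make', 'two', 'read'] (min_width=13, slack=1)
Line 4: ['garden', 'one'] (min_width=10, slack=4)
Line 5: ['happy'] (min_width=5, slack=9)
Line 6: ['orchestra', 'fire'] (min_width=14, slack=0)

Answer: 4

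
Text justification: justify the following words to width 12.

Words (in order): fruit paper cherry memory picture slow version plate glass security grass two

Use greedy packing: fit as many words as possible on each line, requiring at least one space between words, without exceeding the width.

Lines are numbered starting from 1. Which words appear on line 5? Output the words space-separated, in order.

Answer: version

Derivation:
Line 1: ['fruit', 'paper'] (min_width=11, slack=1)
Line 2: ['cherry'] (min_width=6, slack=6)
Line 3: ['memory'] (min_width=6, slack=6)
Line 4: ['picture', 'slow'] (min_width=12, slack=0)
Line 5: ['version'] (min_width=7, slack=5)
Line 6: ['plate', 'glass'] (min_width=11, slack=1)
Line 7: ['security'] (min_width=8, slack=4)
Line 8: ['grass', 'two'] (min_width=9, slack=3)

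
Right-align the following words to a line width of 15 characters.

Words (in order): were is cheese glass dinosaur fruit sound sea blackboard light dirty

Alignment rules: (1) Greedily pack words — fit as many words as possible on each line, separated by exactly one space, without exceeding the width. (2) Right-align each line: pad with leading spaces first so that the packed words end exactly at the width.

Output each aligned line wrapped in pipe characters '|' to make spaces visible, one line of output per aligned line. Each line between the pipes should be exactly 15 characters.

Line 1: ['were', 'is', 'cheese'] (min_width=14, slack=1)
Line 2: ['glass', 'dinosaur'] (min_width=14, slack=1)
Line 3: ['fruit', 'sound', 'sea'] (min_width=15, slack=0)
Line 4: ['blackboard'] (min_width=10, slack=5)
Line 5: ['light', 'dirty'] (min_width=11, slack=4)

Answer: | were is cheese|
| glass dinosaur|
|fruit sound sea|
|     blackboard|
|    light dirty|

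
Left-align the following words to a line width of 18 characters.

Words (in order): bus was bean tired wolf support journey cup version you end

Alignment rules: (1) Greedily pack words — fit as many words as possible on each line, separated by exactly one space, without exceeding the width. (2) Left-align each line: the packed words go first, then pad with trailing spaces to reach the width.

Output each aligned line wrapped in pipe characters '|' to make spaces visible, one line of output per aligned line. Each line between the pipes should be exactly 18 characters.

Answer: |bus was bean tired|
|wolf support      |
|journey cup       |
|version you end   |

Derivation:
Line 1: ['bus', 'was', 'bean', 'tired'] (min_width=18, slack=0)
Line 2: ['wolf', 'support'] (min_width=12, slack=6)
Line 3: ['journey', 'cup'] (min_width=11, slack=7)
Line 4: ['version', 'you', 'end'] (min_width=15, slack=3)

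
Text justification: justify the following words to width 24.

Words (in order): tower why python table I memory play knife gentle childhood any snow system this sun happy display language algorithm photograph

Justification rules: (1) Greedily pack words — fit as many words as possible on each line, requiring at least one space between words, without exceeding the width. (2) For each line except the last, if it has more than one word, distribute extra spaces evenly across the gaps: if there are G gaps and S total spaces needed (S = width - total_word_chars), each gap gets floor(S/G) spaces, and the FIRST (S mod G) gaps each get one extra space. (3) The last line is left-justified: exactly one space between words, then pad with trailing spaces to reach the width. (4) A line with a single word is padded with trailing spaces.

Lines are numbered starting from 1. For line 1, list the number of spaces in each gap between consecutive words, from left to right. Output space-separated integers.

Answer: 1 1 1 1

Derivation:
Line 1: ['tower', 'why', 'python', 'table', 'I'] (min_width=24, slack=0)
Line 2: ['memory', 'play', 'knife', 'gentle'] (min_width=24, slack=0)
Line 3: ['childhood', 'any', 'snow'] (min_width=18, slack=6)
Line 4: ['system', 'this', 'sun', 'happy'] (min_width=21, slack=3)
Line 5: ['display', 'language'] (min_width=16, slack=8)
Line 6: ['algorithm', 'photograph'] (min_width=20, slack=4)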